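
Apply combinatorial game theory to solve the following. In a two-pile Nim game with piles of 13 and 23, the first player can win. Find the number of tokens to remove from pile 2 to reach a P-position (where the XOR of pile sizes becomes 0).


Piles: 13 and 23
Current XOR: 13 XOR 23 = 26 (non-zero, so this is an N-position).
To make the XOR zero, we need to find a move that balances the piles.
For pile 2 (size 23): target = 23 XOR 26 = 13
We reduce pile 2 from 23 to 13.
Tokens removed: 23 - 13 = 10
Verification: 13 XOR 13 = 0

10


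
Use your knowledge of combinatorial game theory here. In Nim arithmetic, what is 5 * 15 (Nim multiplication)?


Nim multiplication is bilinear over XOR: (u XOR v) * w = (u*w) XOR (v*w).
So we split each operand into its bit components and XOR the pairwise Nim products.
5 = 1 + 4 (as XOR of powers of 2).
15 = 1 + 2 + 4 + 8 (as XOR of powers of 2).
Using the standard Nim-product table on single bits:
  2*2 = 3,   2*4 = 8,   2*8 = 12,
  4*4 = 6,   4*8 = 11,  8*8 = 13,
and  1*x = x (identity), k*l = l*k (commutative).
Pairwise Nim products:
  1 * 1 = 1
  1 * 2 = 2
  1 * 4 = 4
  1 * 8 = 8
  4 * 1 = 4
  4 * 2 = 8
  4 * 4 = 6
  4 * 8 = 11
XOR them: 1 XOR 2 XOR 4 XOR 8 XOR 4 XOR 8 XOR 6 XOR 11 = 14.
Result: 5 * 15 = 14 (in Nim).

14


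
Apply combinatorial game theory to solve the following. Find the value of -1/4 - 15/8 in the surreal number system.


x = -1/4, y = 15/8
Converting to common denominator: 8
x = -2/8, y = 15/8
x - y = -1/4 - 15/8 = -17/8

-17/8


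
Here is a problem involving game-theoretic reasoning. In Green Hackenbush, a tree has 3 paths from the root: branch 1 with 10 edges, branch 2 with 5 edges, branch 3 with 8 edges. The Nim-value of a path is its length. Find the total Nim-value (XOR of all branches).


The tree has 3 branches from the ground vertex.
In Green Hackenbush, the Nim-value of a simple path of length k is k.
Branch 1: length 10, Nim-value = 10
Branch 2: length 5, Nim-value = 5
Branch 3: length 8, Nim-value = 8
Total Nim-value = XOR of all branch values:
0 XOR 10 = 10
10 XOR 5 = 15
15 XOR 8 = 7
Nim-value of the tree = 7

7


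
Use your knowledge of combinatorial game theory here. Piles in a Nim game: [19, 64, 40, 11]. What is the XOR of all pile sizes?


We need the XOR (exclusive or) of all pile sizes.
After XOR-ing pile 1 (size 19): 0 XOR 19 = 19
After XOR-ing pile 2 (size 64): 19 XOR 64 = 83
After XOR-ing pile 3 (size 40): 83 XOR 40 = 123
After XOR-ing pile 4 (size 11): 123 XOR 11 = 112
The Nim-value of this position is 112.

112


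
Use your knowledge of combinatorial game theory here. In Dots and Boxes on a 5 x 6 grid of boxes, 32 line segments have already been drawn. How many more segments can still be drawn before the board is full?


Grid: 5 x 6 boxes, i.e. 6 rows and 7 columns of dots.
Horizontal edges: (rows + 1) * cols = 6 * 6 = 36
Vertical edges: rows * (cols + 1) = 5 * 7 = 35
Total edges: 36 + 35 = 71
Edges drawn: 32
Remaining: 71 - 32 = 39

39


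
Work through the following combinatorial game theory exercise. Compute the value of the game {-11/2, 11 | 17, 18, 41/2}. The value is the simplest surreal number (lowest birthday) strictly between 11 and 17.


Left options: {-11/2, 11}, max = 11
Right options: {17, 18, 41/2}, min = 17
All options are numbers and max(Left) < min(Right), so by the simplicity theorem the value is the simplest (earliest-born) number strictly between 11 and 17.
Integers 12 through 16 all lie strictly between 11 and 17.
Among integers, the simplest (lowest birthday = smallest |n|; 0 is born on day 0, +-n on day n) is 12.
No non-integer in the interval can be simpler: if x is a non-integer in the interval, then floor(x) or ceil(x) also lies in the interval (the interval contains an integer), and both are proper prefixes of x's sign expansion, i.e. born earlier. So the game value is 12.
Game value = 12

12


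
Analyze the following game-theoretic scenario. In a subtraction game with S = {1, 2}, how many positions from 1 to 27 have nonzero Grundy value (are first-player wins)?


Subtraction set S = {1, 2}, so G(n) = n mod 3.
G(n) = 0 when n is a multiple of 3.
Multiples of 3 in [1, 27]: 9
N-positions (nonzero Grundy) = 27 - 9 = 18

18


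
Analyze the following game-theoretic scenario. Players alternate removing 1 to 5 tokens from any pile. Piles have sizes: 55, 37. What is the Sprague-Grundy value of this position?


Subtraction set: {1, 2, 3, 4, 5}
For this subtraction set, G(n) = n mod 6 (period = max + 1 = 6).
Pile 1 (size 55): G(55) = 55 mod 6 = 1
Pile 2 (size 37): G(37) = 37 mod 6 = 1
Total Grundy value = XOR of all: 1 XOR 1 = 0

0


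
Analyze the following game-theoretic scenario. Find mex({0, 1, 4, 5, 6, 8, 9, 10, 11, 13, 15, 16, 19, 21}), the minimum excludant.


Set = {0, 1, 4, 5, 6, 8, 9, 10, 11, 13, 15, 16, 19, 21}
0 is in the set.
1 is in the set.
2 is NOT in the set. This is the mex.
mex = 2

2


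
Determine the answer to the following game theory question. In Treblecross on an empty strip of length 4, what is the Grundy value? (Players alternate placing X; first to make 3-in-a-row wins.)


Treblecross: place X on empty cells; 3-in-a-row wins.
Playing within two cells of an existing X lets the opponent win at once, so sensible play treats the cells i-2..i+2 around each X as dead. The player left with no safe cell loses, so this is a normal-play take-away game on strips of safe cells.
Placing X at cell i (0-indexed) of a strip of k safe cells leaves independent strips of sizes max(0, i-2) and max(0, k-i-3). Hence G(k) = mex{ G(max(0,i-2)) XOR G(max(0,k-i-3)) : 0 <= i < k }, with G(0) = 0.
G(1): splits (0,0):0^0=0 -> mex({0}) = 1
G(2): splits (0,0):0^0=0 -> mex({0}) = 1
G(3): splits (0,0):0^0=0 -> mex({0}) = 1
G(4): splits (0,1):0^1=1 (0,0):0^0=0 -> mex({0, 1}) = 2
Therefore G(4) = 2.

2


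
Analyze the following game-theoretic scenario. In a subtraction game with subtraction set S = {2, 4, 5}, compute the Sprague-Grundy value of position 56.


The subtraction set is S = {2, 4, 5}.
G(k) = mex{ G(k - s) : s in S, s <= k }. We compute iteratively: G(0) = 0.
G(1) = mex({}) = 0
G(2) = mex({0}) = 1
G(3) = mex({0}) = 1
G(4) = mex({0, 1}) = 2
G(5) = mex({0, 1}) = 2
G(6) = mex({0, 1, 2}) = 3
G(7) = mex({1, 2}) = 0
G(8) = mex({1, 2, 3}) = 0
G(9) = mex({0, 2}) = 1
G(10) = mex({0, 2, 3}) = 1
G(11) = mex({0, 1, 3}) = 2
Observe that G(7)..G(11) = 0, 0, 1, 1, 2 repeats G(0)..G(4) = 0, 0, 1, 1, 2.
For k >= max(S) = 5, G(k) is determined by the previous 5 values G(k-5)..G(k-1); a window of 5 consecutive values has recurred shifted by 7, so by induction G(k + 7) = G(k) for all k >= 0: the sequence is periodic from the start with period 7.
One period: G(0..6) = 0, 0, 1, 1, 2, 2, 3.
56 mod 7 = 0, so G(56) = G(0) = 0.

0


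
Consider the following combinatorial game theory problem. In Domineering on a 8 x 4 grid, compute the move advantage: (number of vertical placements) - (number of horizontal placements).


Board is 8 x 4 (rows x cols).
Left (vertical) placements: (rows-1) * cols = 7 * 4 = 28
Right (horizontal) placements: rows * (cols-1) = 8 * 3 = 24
Advantage = Left - Right = 28 - 24 = 4

4


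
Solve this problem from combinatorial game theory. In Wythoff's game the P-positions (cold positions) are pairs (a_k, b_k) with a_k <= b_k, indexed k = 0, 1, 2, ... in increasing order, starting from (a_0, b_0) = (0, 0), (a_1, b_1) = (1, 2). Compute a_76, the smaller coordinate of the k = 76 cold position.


By Wythoff's theorem, a_k = floor(k * phi) and b_k = floor(k * phi^2) = a_k + k, where phi = (1 + sqrt(5))/2 is the golden ratio.
phi = (1 + sqrt(5))/2 = 1.618034
k = 76
k * phi = 76 * 1.618034 = 122.970583
a_76 = floor(k * phi) = 122

122


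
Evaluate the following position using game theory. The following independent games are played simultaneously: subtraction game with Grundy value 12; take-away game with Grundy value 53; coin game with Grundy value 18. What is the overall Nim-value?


By the Sprague-Grundy theorem, the Grundy value of a sum of games is the XOR of individual Grundy values.
subtraction game: Grundy value = 12. Running XOR: 0 XOR 12 = 12
take-away game: Grundy value = 53. Running XOR: 12 XOR 53 = 57
coin game: Grundy value = 18. Running XOR: 57 XOR 18 = 43
The combined Grundy value is 43.

43


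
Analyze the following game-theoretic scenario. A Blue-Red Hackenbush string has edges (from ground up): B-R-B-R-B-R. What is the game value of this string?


Edges (from ground): B-R-B-R-B-R
By Berlekamp's sign-expansion rule, a Blue-Red Hackenbush stalk has the value of the surreal number whose sign sequence is the edge sequence with B -> + and R -> -.
Sign sequence: +-+-+-
Trace the sign expansion in the surreal number tree, starting from 0:
Edge 1: B (sign +) -> bounds (0, +inf), value = 1
Edge 2: R (sign -) -> bounds (0, 1), value = 1/2
Edge 3: B (sign +) -> bounds (1/2, 1), value = 3/4
Edge 4: R (sign -) -> bounds (1/2, 3/4), value = 5/8
Edge 5: B (sign +) -> bounds (5/8, 3/4), value = 11/16
Edge 6: R (sign -) -> bounds (5/8, 11/16), value = 21/32
Game value = 21/32

21/32


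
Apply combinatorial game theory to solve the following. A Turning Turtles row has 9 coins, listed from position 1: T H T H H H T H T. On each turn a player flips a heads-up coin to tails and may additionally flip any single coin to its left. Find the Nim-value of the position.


Coins: T H T H H H T H T
Key fact: a single head at position k behaves exactly like a Nim heap of size k (turning it to T and optionally flipping a coin at j < k corresponds to moving the heap from k to j, or to 0), and heads combine as a disjunctive sum (two heads at the same place would cancel, matching j XOR j = 0). So the Nim-value is the XOR of the 1-indexed positions of the heads.
Face-up positions (1-indexed): [2, 4, 5, 6, 8]
XOR 0 with 2: 0 XOR 2 = 2
XOR 2 with 4: 2 XOR 4 = 6
XOR 6 with 5: 6 XOR 5 = 3
XOR 3 with 6: 3 XOR 6 = 5
XOR 5 with 8: 5 XOR 8 = 13
Nim-value = 13

13


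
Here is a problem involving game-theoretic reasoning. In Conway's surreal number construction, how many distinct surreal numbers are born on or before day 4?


Day 0: {|} = 0 is born. Count = 1.
Day n: the number of surreal numbers born by day n is 2^(n+1) - 1.
By day 0: 2^1 - 1 = 1
By day 1: 2^2 - 1 = 3
By day 2: 2^3 - 1 = 7
By day 3: 2^4 - 1 = 15
By day 4: 2^5 - 1 = 31
By day 4: 31 surreal numbers.

31


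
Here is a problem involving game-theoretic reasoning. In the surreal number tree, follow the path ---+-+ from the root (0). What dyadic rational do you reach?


Sign expansion: ---+-+
Rule: track bounds (lo, hi), initially (-inf, +inf). On '+', the current value becomes lo and we move to the simplest number in (value, hi): value + 1 if hi = +inf, otherwise the midpoint (value + hi)/2. On '-', the current value becomes hi and we move to value - 1 if lo = -inf, otherwise the midpoint (lo + value)/2.
Start at 0.
Step 1: sign = -, move left. Bounds: (-inf, 0). Value = -1
Step 2: sign = -, move left. Bounds: (-inf, -1). Value = -2
Step 3: sign = -, move left. Bounds: (-inf, -2). Value = -3
Step 4: sign = +, move right. Bounds: (-3, -2). Value = -5/2
Step 5: sign = -, move left. Bounds: (-3, -5/2). Value = -11/4
Step 6: sign = +, move right. Bounds: (-11/4, -5/2). Value = -21/8
The surreal number with sign expansion ---+-+ is -21/8.

-21/8


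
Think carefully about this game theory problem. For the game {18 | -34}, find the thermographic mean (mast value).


Game = {18 | -34}, a switch {a | b} with numbers a > b.
Its thermograph has left wall a - t and right wall b + t, which meet at t = (a - b)/2, where both equal (a + b)/2. So the mast (mean value) is at (a + b)/2.
Mean = (18 + (-34))/2 = -16/2 = -8

-8


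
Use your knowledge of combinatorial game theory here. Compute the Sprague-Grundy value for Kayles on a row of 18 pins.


Kayles: a move removes 1 or 2 adjacent pins from a contiguous row.
Removing pins from a row of k leaves two independent rows (a, b) with a + b = k - 1 (one pin) or a + b = k - 2 (two pins); an end removal gives a = 0.
By Sprague-Grundy, G(k) = mex{ G(a) XOR G(b) } over all these splits. G(0) = 0.
G(1): splits (0,0):0^0=0 -> mex({0}) = 1
G(2): splits (0,1):0^1=1 (0,0):0^0=0 -> mex({0, 1}) = 2
G(3): splits (0,2):0^2=2 (1,1):1^1=0 (0,1):0^1=1 -> mex({0, 1, 2}) = 3
G(4): splits (0,3):0^3=3 (1,2):1^2=3 (0,2):0^2=2 (1,1):1^1=0 -> mex({0, 2, 3}) = 1
G(5): splits (0,4):0^1=1 (1,3):1^3=2 (2,2):2^2=0 (0,3):0^3=3 (1,2):1^2=3 -> mex({0, 1, 2, 3}) = 4
G(6) = mex({0, 1, 2, 4}) = 3
G(7) = mex({0, 1, 3, 4, 5}) = 2
G(8) = mex({0, 2, 3, 5, 6}) = 1
G(9) = mex({0, 1, 2, 3, 6, 7}) = 4
G(10) = mex({0, 1, 3, 4, 5, 7}) = 2
G(11) = mex({0, 1, 2, 3, 4, 5}) = 6
G(12) = mex({0, 1, 2, 3, 5, 6, 7}) = 4
G(13) = mex({0, 2, 3, 4, 6, 7}) = 1
G(14) = mex({0, 1, 4, 5, 6, 7}) = 2
G(15) = mex({0, 1, 2, 3, 4, 5, 6}) = 7
G(16) = mex({0, 2, 3, 5, 6, 7}) = 1
G(17) = mex({0, 1, 2, 3, 5, 6, 7}) = 4
G(18) = mex({0, 1, 2, 4, 5, 6}) = 3
Therefore G(18) = 3.

3


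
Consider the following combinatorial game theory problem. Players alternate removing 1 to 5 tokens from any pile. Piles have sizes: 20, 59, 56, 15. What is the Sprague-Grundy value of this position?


Subtraction set: {1, 2, 3, 4, 5}
For this subtraction set, G(n) = n mod 6 (period = max + 1 = 6).
Pile 1 (size 20): G(20) = 20 mod 6 = 2
Pile 2 (size 59): G(59) = 59 mod 6 = 5
Pile 3 (size 56): G(56) = 56 mod 6 = 2
Pile 4 (size 15): G(15) = 15 mod 6 = 3
Total Grundy value = XOR of all: 2 XOR 5 XOR 2 XOR 3 = 6

6


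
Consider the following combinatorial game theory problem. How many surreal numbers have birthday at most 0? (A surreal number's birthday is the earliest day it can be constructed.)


Day 0: {|} = 0 is born. Count = 1.
Day n: the number of surreal numbers born by day n is 2^(n+1) - 1.
By day 0: 2^1 - 1 = 1
By day 0: 1 surreal numbers.

1


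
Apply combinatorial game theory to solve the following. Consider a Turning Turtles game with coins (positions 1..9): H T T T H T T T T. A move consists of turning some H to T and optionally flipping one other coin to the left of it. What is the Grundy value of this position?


Coins: H T T T H T T T T
Key fact: a single head at position k behaves exactly like a Nim heap of size k (turning it to T and optionally flipping a coin at j < k corresponds to moving the heap from k to j, or to 0), and heads combine as a disjunctive sum (two heads at the same place would cancel, matching j XOR j = 0). So the Nim-value is the XOR of the 1-indexed positions of the heads.
Face-up positions (1-indexed): [1, 5]
XOR 0 with 1: 0 XOR 1 = 1
XOR 1 with 5: 1 XOR 5 = 4
Nim-value = 4

4


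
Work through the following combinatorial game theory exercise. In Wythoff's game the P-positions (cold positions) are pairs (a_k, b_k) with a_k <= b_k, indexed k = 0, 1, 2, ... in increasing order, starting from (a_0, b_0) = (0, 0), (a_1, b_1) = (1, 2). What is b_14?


By Wythoff's theorem, a_k = floor(k * phi) and b_k = floor(k * phi^2) = a_k + k, where phi = (1 + sqrt(5))/2 is the golden ratio.
phi = (1 + sqrt(5))/2 = 1.618034
phi^2 = phi + 1 = 2.618034
k = 14
k * phi^2 = 14 * 2.618034 = 36.652476
b_14 = floor(k * phi^2) = 36 (check: a_14 + k = 22 + 14 = 36)

36


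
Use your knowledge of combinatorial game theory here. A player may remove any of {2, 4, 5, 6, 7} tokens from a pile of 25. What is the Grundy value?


The subtraction set is S = {2, 4, 5, 6, 7}.
G(k) = mex{ G(k - s) : s in S, s <= k }. We compute iteratively: G(0) = 0.
G(1) = mex({}) = 0
G(2) = mex({0}) = 1
G(3) = mex({0}) = 1
G(4) = mex({0, 1}) = 2
G(5) = mex({0, 1}) = 2
G(6) = mex({0, 1, 2}) = 3
G(7) = mex({0, 1, 2}) = 3
G(8) = mex({0, 1, 2, 3}) = 4
G(9) = mex({1, 2, 3}) = 0
G(10) = mex({1, 2, 3, 4}) = 0
G(11) = mex({0, 2, 3}) = 1
G(12) = mex({0, 2, 3, 4}) = 1
G(13) = mex({0, 1, 3, 4}) = 2
G(14) = mex({0, 1, 3, 4}) = 2
G(15) = mex({0, 1, 2, 4}) = 3
Observe that G(9)..G(15) = 0, 0, 1, 1, 2, 2, 3 repeats G(0)..G(6) = 0, 0, 1, 1, 2, 2, 3.
For k >= max(S) = 7, G(k) is determined by the previous 7 values G(k-7)..G(k-1); a window of 7 consecutive values has recurred shifted by 9, so by induction G(k + 9) = G(k) for all k >= 0: the sequence is periodic from the start with period 9.
One period: G(0..8) = 0, 0, 1, 1, 2, 2, 3, 3, 4.
25 mod 9 = 7, so G(25) = G(7) = 3.

3


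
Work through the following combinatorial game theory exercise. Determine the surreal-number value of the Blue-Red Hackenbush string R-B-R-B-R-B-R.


Edges (from ground): R-B-R-B-R-B-R
By Berlekamp's sign-expansion rule, a Blue-Red Hackenbush stalk has the value of the surreal number whose sign sequence is the edge sequence with B -> + and R -> -.
Sign sequence: -+-+-+-
Trace the sign expansion in the surreal number tree, starting from 0:
Edge 1: R (sign -) -> bounds (-inf, 0), value = -1
Edge 2: B (sign +) -> bounds (-1, 0), value = -1/2
Edge 3: R (sign -) -> bounds (-1, -1/2), value = -3/4
Edge 4: B (sign +) -> bounds (-3/4, -1/2), value = -5/8
Edge 5: R (sign -) -> bounds (-3/4, -5/8), value = -11/16
Edge 6: B (sign +) -> bounds (-11/16, -5/8), value = -21/32
Edge 7: R (sign -) -> bounds (-11/16, -21/32), value = -43/64
Game value = -43/64

-43/64


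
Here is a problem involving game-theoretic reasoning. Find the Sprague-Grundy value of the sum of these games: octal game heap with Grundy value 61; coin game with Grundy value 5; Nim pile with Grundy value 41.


By the Sprague-Grundy theorem, the Grundy value of a sum of games is the XOR of individual Grundy values.
octal game heap: Grundy value = 61. Running XOR: 0 XOR 61 = 61
coin game: Grundy value = 5. Running XOR: 61 XOR 5 = 56
Nim pile: Grundy value = 41. Running XOR: 56 XOR 41 = 17
The combined Grundy value is 17.

17


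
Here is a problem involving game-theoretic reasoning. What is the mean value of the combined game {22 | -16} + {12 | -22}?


G1 = {22 | -16}, G2 = {12 | -22}
Each is a switch {a | b} with numbers a > b; its mean value is (a + b)/2, and mean value is additive over game sums: m(G1 + G2) = m(G1) + m(G2).
Mean of G1 = (22 + (-16))/2 = 6/2 = 3
Mean of G2 = (12 + (-22))/2 = -10/2 = -5
Mean of G1 + G2 = 3 + -5 = -2

-2


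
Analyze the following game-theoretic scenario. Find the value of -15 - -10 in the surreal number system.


x = -15, y = -10
x - y = -15 - -10 = -5

-5


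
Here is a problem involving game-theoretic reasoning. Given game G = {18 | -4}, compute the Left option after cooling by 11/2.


Original game: {18 | -4} (a switch {a | b} with a > b).
Cooling by t (for t below the temperature (a - b)/2 = 11) taxes each move by t: {a | b} cooled by t is {a - t | b + t}.
Cooling amount: t = 11/2
Cooled Left option: 18 - 11/2 = 25/2
Cooled Right option: -4 + 11/2 = 3/2
Cooled game: {25/2 | 3/2}
Left option = 25/2

25/2


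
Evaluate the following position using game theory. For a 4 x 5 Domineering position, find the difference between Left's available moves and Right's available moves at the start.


Board is 4 x 5 (rows x cols).
Left (vertical) placements: (rows-1) * cols = 3 * 5 = 15
Right (horizontal) placements: rows * (cols-1) = 4 * 4 = 16
Advantage = Left - Right = 15 - 16 = -1

-1


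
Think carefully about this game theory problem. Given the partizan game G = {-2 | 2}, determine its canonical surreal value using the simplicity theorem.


Left options: {-2}, max = -2
Right options: {2}, min = 2
All options are numbers and max(Left) < min(Right), so by the simplicity theorem the value is the simplest (earliest-born) number strictly between -2 and 2.
Integers -1 through 1 all lie strictly between -2 and 2.
Among integers, the simplest (lowest birthday = smallest |n|; 0 is born on day 0, +-n on day n) is 0.
No non-integer in the interval can be simpler: if x is a non-integer in the interval, then floor(x) or ceil(x) also lies in the interval (the interval contains an integer), and both are proper prefixes of x's sign expansion, i.e. born earlier. So the game value is 0.
Game value = 0

0


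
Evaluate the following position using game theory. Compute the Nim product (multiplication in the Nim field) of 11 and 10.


Nim multiplication is bilinear over XOR: (u XOR v) * w = (u*w) XOR (v*w).
So we split each operand into its bit components and XOR the pairwise Nim products.
11 = 1 + 2 + 8 (as XOR of powers of 2).
10 = 2 + 8 (as XOR of powers of 2).
Using the standard Nim-product table on single bits:
  2*2 = 3,   2*4 = 8,   2*8 = 12,
  4*4 = 6,   4*8 = 11,  8*8 = 13,
and  1*x = x (identity), k*l = l*k (commutative).
Pairwise Nim products:
  1 * 2 = 2
  1 * 8 = 8
  2 * 2 = 3
  2 * 8 = 12
  8 * 2 = 12
  8 * 8 = 13
XOR them: 2 XOR 8 XOR 3 XOR 12 XOR 12 XOR 13 = 4.
Result: 11 * 10 = 4 (in Nim).

4


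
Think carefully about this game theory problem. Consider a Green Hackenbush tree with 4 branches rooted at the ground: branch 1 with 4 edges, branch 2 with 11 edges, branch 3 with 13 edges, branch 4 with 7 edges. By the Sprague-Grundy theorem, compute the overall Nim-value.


The tree has 4 branches from the ground vertex.
In Green Hackenbush, the Nim-value of a simple path of length k is k.
Branch 1: length 4, Nim-value = 4
Branch 2: length 11, Nim-value = 11
Branch 3: length 13, Nim-value = 13
Branch 4: length 7, Nim-value = 7
Total Nim-value = XOR of all branch values:
0 XOR 4 = 4
4 XOR 11 = 15
15 XOR 13 = 2
2 XOR 7 = 5
Nim-value of the tree = 5

5


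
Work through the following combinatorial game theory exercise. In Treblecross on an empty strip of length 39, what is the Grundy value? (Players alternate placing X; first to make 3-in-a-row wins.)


Treblecross: place X on empty cells; 3-in-a-row wins.
Playing within two cells of an existing X lets the opponent win at once, so sensible play treats the cells i-2..i+2 around each X as dead. The player left with no safe cell loses, so this is a normal-play take-away game on strips of safe cells.
Placing X at cell i (0-indexed) of a strip of k safe cells leaves independent strips of sizes max(0, i-2) and max(0, k-i-3). Hence G(k) = mex{ G(max(0,i-2)) XOR G(max(0,k-i-3)) : 0 <= i < k }, with G(0) = 0.
G(1): splits (0,0):0^0=0 -> mex({0}) = 1
G(2): splits (0,0):0^0=0 -> mex({0}) = 1
G(3): splits (0,0):0^0=0 -> mex({0}) = 1
G(4): splits (0,1):0^1=1 (0,0):0^0=0 -> mex({0, 1}) = 2
G(5): splits (0,2):0^1=1 (0,1):0^1=1 (0,0):0^0=0 -> mex({0, 1}) = 2
G(6) = mex({1}) = 0
G(7) = mex({0, 1, 2}) = 3
G(8) = mex({0, 1, 2}) = 3
G(9) = mex({0, 2}) = 1
G(10) = mex({0, 2, 3}) = 1
G(11) = mex({0, 3}) = 1
G(12) = mex({1, 3}) = 0
G(13) = mex({0, 1, 2, 3}) = 4
G(14) = mex({0, 1, 2}) = 3
G(15) = mex({0, 1, 2}) = 3
G(16) = mex({0, 1, 2, 4}) = 3
G(17) = mex({0, 1, 3, 4}) = 2
G(18) = mex({0, 1, 3, 4}) = 2
G(19) = mex({0, 1, 3, 5}) = 2
G(20) = mex({0, 1, 2, 3, 5}) = 4
G(21) = mex({0, 1, 2, 3, 5}) = 4
G(22) = mex({1, 2, 6}) = 0
G(23) = mex({0, 1, 2, 3, 4, 6}) = 5
G(24) = mex({0, 1, 2, 3, 4}) = 5
G(25) = mex({0, 1, 3, 4, 7}) = 2
G(26) = mex({0, 1, 3, 4, 5, 7}) = 2
G(27) = mex({0, 1, 3, 5}) = 2
G(28) = mex({0, 1, 2, 5}) = 3
G(29) = mex({0, 1, 2, 4, 5, 6}) = 3
G(30) = mex({1, 2, 4, 6}) = 0
G(31) = mex({0, 1, 2, 3, 4, 6}) = 5
G(32) = mex({1, 2, 3, 4, 7}) = 0
G(33) = mex({0, 3, 7}) = 1
G(34) = mex({0, 2, 3, 5, 7}) = 1
G(35) = mex({0, 2, 3, 5, 6}) = 1
G(36) = mex({0, 1, 2, 5, 6}) = 3
G(37) = mex({0, 1, 2, 4, 5, 6}) = 3
G(38) = mex({0, 1, 2, 4}) = 3
G(39) = mex({0, 1, 2, 3, 4, 7}) = 5
Therefore G(39) = 5.

5


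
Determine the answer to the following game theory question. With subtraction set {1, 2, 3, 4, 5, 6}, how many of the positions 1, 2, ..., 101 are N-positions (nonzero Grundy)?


Subtraction set S = {1, 2, 3, 4, 5, 6}, so G(n) = n mod 7.
G(n) = 0 when n is a multiple of 7.
Multiples of 7 in [1, 101]: 14
N-positions (nonzero Grundy) = 101 - 14 = 87

87


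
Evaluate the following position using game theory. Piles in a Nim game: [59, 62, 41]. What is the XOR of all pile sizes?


We need the XOR (exclusive or) of all pile sizes.
After XOR-ing pile 1 (size 59): 0 XOR 59 = 59
After XOR-ing pile 2 (size 62): 59 XOR 62 = 5
After XOR-ing pile 3 (size 41): 5 XOR 41 = 44
The Nim-value of this position is 44.

44


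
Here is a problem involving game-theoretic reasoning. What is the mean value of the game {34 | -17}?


Game = {34 | -17}, a switch {a | b} with numbers a > b.
Its thermograph has left wall a - t and right wall b + t, which meet at t = (a - b)/2, where both equal (a + b)/2. So the mast (mean value) is at (a + b)/2.
Mean = (34 + (-17))/2 = 17/2 = 17/2

17/2


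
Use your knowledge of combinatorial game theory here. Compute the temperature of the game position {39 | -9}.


The game is {39 | -9}, a switch {a | b} with numbers a > b.
Cooling {a | b} by t gives {a - t | b + t}, which stops being hot when a - t = b + t, i.e. at t = (a - b)/2. So the temperature of a switch is (a - b)/2.
Temperature = (Left option - Right option) / 2
= (39 - (-9)) / 2
= 48 / 2
= 24

24


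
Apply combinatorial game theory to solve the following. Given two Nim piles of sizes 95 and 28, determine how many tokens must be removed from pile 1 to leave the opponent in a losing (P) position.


Piles: 95 and 28
Current XOR: 95 XOR 28 = 67 (non-zero, so this is an N-position).
To make the XOR zero, we need to find a move that balances the piles.
For pile 1 (size 95): target = 95 XOR 67 = 28
We reduce pile 1 from 95 to 28.
Tokens removed: 95 - 28 = 67
Verification: 28 XOR 28 = 0

67


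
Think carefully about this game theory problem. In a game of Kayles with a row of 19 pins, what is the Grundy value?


Kayles: a move removes 1 or 2 adjacent pins from a contiguous row.
Removing pins from a row of k leaves two independent rows (a, b) with a + b = k - 1 (one pin) or a + b = k - 2 (two pins); an end removal gives a = 0.
By Sprague-Grundy, G(k) = mex{ G(a) XOR G(b) } over all these splits. G(0) = 0.
G(1): splits (0,0):0^0=0 -> mex({0}) = 1
G(2): splits (0,1):0^1=1 (0,0):0^0=0 -> mex({0, 1}) = 2
G(3): splits (0,2):0^2=2 (1,1):1^1=0 (0,1):0^1=1 -> mex({0, 1, 2}) = 3
G(4): splits (0,3):0^3=3 (1,2):1^2=3 (0,2):0^2=2 (1,1):1^1=0 -> mex({0, 2, 3}) = 1
G(5): splits (0,4):0^1=1 (1,3):1^3=2 (2,2):2^2=0 (0,3):0^3=3 (1,2):1^2=3 -> mex({0, 1, 2, 3}) = 4
G(6) = mex({0, 1, 2, 4}) = 3
G(7) = mex({0, 1, 3, 4, 5}) = 2
G(8) = mex({0, 2, 3, 5, 6}) = 1
G(9) = mex({0, 1, 2, 3, 6, 7}) = 4
G(10) = mex({0, 1, 3, 4, 5, 7}) = 2
G(11) = mex({0, 1, 2, 3, 4, 5}) = 6
G(12) = mex({0, 1, 2, 3, 5, 6, 7}) = 4
G(13) = mex({0, 2, 3, 4, 6, 7}) = 1
G(14) = mex({0, 1, 4, 5, 6, 7}) = 2
G(15) = mex({0, 1, 2, 3, 4, 5, 6}) = 7
G(16) = mex({0, 2, 3, 5, 6, 7}) = 1
G(17) = mex({0, 1, 2, 3, 5, 6, 7}) = 4
G(18) = mex({0, 1, 2, 4, 5, 6}) = 3
G(19) = mex({0, 1, 3, 4, 5, 7}) = 2
Therefore G(19) = 2.

2


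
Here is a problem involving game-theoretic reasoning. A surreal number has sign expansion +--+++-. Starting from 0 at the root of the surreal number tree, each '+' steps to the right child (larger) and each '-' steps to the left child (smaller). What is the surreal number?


Sign expansion: +--+++-
Rule: track bounds (lo, hi), initially (-inf, +inf). On '+', the current value becomes lo and we move to the simplest number in (value, hi): value + 1 if hi = +inf, otherwise the midpoint (value + hi)/2. On '-', the current value becomes hi and we move to value - 1 if lo = -inf, otherwise the midpoint (lo + value)/2.
Start at 0.
Step 1: sign = +, move right. Bounds: (0, +inf). Value = 1
Step 2: sign = -, move left. Bounds: (0, 1). Value = 1/2
Step 3: sign = -, move left. Bounds: (0, 1/2). Value = 1/4
Step 4: sign = +, move right. Bounds: (1/4, 1/2). Value = 3/8
Step 5: sign = +, move right. Bounds: (3/8, 1/2). Value = 7/16
Step 6: sign = +, move right. Bounds: (7/16, 1/2). Value = 15/32
Step 7: sign = -, move left. Bounds: (7/16, 15/32). Value = 29/64
The surreal number with sign expansion +--+++- is 29/64.

29/64


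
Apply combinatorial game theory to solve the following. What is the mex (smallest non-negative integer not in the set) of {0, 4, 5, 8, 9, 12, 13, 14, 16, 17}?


Set = {0, 4, 5, 8, 9, 12, 13, 14, 16, 17}
0 is in the set.
1 is NOT in the set. This is the mex.
mex = 1

1


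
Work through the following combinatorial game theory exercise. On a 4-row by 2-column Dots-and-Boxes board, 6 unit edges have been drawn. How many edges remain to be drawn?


Grid: 4 x 2 boxes, i.e. 5 rows and 3 columns of dots.
Horizontal edges: (rows + 1) * cols = 5 * 2 = 10
Vertical edges: rows * (cols + 1) = 4 * 3 = 12
Total edges: 10 + 12 = 22
Edges drawn: 6
Remaining: 22 - 6 = 16

16


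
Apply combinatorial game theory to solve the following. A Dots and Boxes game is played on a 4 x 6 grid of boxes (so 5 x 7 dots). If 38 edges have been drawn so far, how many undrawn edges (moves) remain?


Grid: 4 x 6 boxes, i.e. 5 rows and 7 columns of dots.
Horizontal edges: (rows + 1) * cols = 5 * 6 = 30
Vertical edges: rows * (cols + 1) = 4 * 7 = 28
Total edges: 30 + 28 = 58
Edges drawn: 38
Remaining: 58 - 38 = 20

20


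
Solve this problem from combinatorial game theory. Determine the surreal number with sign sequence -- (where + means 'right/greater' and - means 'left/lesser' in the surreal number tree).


Sign expansion: --
Rule: track bounds (lo, hi), initially (-inf, +inf). On '+', the current value becomes lo and we move to the simplest number in (value, hi): value + 1 if hi = +inf, otherwise the midpoint (value + hi)/2. On '-', the current value becomes hi and we move to value - 1 if lo = -inf, otherwise the midpoint (lo + value)/2.
Start at 0.
Step 1: sign = -, move left. Bounds: (-inf, 0). Value = -1
Step 2: sign = -, move left. Bounds: (-inf, -1). Value = -2
The surreal number with sign expansion -- is -2.

-2


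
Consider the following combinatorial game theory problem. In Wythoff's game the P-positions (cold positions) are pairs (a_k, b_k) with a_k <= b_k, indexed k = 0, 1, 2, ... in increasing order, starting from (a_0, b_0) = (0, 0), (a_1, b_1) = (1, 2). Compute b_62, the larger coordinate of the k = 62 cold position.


By Wythoff's theorem, a_k = floor(k * phi) and b_k = floor(k * phi^2) = a_k + k, where phi = (1 + sqrt(5))/2 is the golden ratio.
phi = (1 + sqrt(5))/2 = 1.618034
phi^2 = phi + 1 = 2.618034
k = 62
k * phi^2 = 62 * 2.618034 = 162.318107
b_62 = floor(k * phi^2) = 162 (check: a_62 + k = 100 + 62 = 162)

162


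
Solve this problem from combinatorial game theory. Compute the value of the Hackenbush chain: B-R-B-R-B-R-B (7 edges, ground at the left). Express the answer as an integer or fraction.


Edges (from ground): B-R-B-R-B-R-B
By Berlekamp's sign-expansion rule, a Blue-Red Hackenbush stalk has the value of the surreal number whose sign sequence is the edge sequence with B -> + and R -> -.
Sign sequence: +-+-+-+
Trace the sign expansion in the surreal number tree, starting from 0:
Edge 1: B (sign +) -> bounds (0, +inf), value = 1
Edge 2: R (sign -) -> bounds (0, 1), value = 1/2
Edge 3: B (sign +) -> bounds (1/2, 1), value = 3/4
Edge 4: R (sign -) -> bounds (1/2, 3/4), value = 5/8
Edge 5: B (sign +) -> bounds (5/8, 3/4), value = 11/16
Edge 6: R (sign -) -> bounds (5/8, 11/16), value = 21/32
Edge 7: B (sign +) -> bounds (21/32, 11/16), value = 43/64
Game value = 43/64

43/64


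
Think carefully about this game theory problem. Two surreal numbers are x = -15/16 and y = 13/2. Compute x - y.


x = -15/16, y = 13/2
Converting to common denominator: 16
x = -15/16, y = 104/16
x - y = -15/16 - 13/2 = -119/16

-119/16


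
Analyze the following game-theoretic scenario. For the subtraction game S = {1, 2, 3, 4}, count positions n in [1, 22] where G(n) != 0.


Subtraction set S = {1, 2, 3, 4}, so G(n) = n mod 5.
G(n) = 0 when n is a multiple of 5.
Multiples of 5 in [1, 22]: 4
N-positions (nonzero Grundy) = 22 - 4 = 18

18


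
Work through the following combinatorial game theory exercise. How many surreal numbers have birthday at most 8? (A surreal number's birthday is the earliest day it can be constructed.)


Day 0: {|} = 0 is born. Count = 1.
Day n: the number of surreal numbers born by day n is 2^(n+1) - 1.
By day 0: 2^1 - 1 = 1
By day 1: 2^2 - 1 = 3
By day 2: 2^3 - 1 = 7
By day 3: 2^4 - 1 = 15
By day 4: 2^5 - 1 = 31
By day 5: 2^6 - 1 = 63
By day 6: 2^7 - 1 = 127
By day 7: 2^8 - 1 = 255
By day 8: 2^9 - 1 = 511
By day 8: 511 surreal numbers.

511


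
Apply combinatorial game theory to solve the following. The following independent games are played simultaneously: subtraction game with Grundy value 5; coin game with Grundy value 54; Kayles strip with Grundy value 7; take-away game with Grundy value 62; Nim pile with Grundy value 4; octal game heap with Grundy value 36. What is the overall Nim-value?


By the Sprague-Grundy theorem, the Grundy value of a sum of games is the XOR of individual Grundy values.
subtraction game: Grundy value = 5. Running XOR: 0 XOR 5 = 5
coin game: Grundy value = 54. Running XOR: 5 XOR 54 = 51
Kayles strip: Grundy value = 7. Running XOR: 51 XOR 7 = 52
take-away game: Grundy value = 62. Running XOR: 52 XOR 62 = 10
Nim pile: Grundy value = 4. Running XOR: 10 XOR 4 = 14
octal game heap: Grundy value = 36. Running XOR: 14 XOR 36 = 42
The combined Grundy value is 42.

42


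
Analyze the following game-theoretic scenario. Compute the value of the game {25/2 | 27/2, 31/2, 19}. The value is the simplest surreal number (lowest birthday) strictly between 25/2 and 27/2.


Left options: {25/2}, max = 25/2
Right options: {27/2, 31/2, 19}, min = 27/2
All options are numbers and max(Left) < min(Right), so by the simplicity theorem the value is the simplest (earliest-born) number strictly between 25/2 and 27/2.
The only integer strictly between 25/2 and 27/2 is 13.
No non-integer in the interval can be simpler: if x is a non-integer in the interval, then floor(x) or ceil(x) also lies in the interval (the interval contains an integer), and both are proper prefixes of x's sign expansion, i.e. born earlier. So the game value is 13.
Game value = 13

13


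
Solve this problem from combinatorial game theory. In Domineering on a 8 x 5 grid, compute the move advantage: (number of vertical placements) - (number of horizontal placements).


Board is 8 x 5 (rows x cols).
Left (vertical) placements: (rows-1) * cols = 7 * 5 = 35
Right (horizontal) placements: rows * (cols-1) = 8 * 4 = 32
Advantage = Left - Right = 35 - 32 = 3

3


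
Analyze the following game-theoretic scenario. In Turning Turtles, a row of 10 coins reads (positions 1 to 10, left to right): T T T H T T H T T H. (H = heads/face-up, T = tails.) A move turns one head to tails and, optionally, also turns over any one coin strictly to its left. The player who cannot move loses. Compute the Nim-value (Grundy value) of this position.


Coins: T T T H T T H T T H
Key fact: a single head at position k behaves exactly like a Nim heap of size k (turning it to T and optionally flipping a coin at j < k corresponds to moving the heap from k to j, or to 0), and heads combine as a disjunctive sum (two heads at the same place would cancel, matching j XOR j = 0). So the Nim-value is the XOR of the 1-indexed positions of the heads.
Face-up positions (1-indexed): [4, 7, 10]
XOR 0 with 4: 0 XOR 4 = 4
XOR 4 with 7: 4 XOR 7 = 3
XOR 3 with 10: 3 XOR 10 = 9
Nim-value = 9

9


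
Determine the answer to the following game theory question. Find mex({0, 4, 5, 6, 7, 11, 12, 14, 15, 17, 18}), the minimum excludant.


Set = {0, 4, 5, 6, 7, 11, 12, 14, 15, 17, 18}
0 is in the set.
1 is NOT in the set. This is the mex.
mex = 1

1


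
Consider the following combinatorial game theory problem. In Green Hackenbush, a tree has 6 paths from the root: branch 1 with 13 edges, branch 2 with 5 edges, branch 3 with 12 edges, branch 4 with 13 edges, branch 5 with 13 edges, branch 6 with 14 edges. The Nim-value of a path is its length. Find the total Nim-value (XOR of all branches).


The tree has 6 branches from the ground vertex.
In Green Hackenbush, the Nim-value of a simple path of length k is k.
Branch 1: length 13, Nim-value = 13
Branch 2: length 5, Nim-value = 5
Branch 3: length 12, Nim-value = 12
Branch 4: length 13, Nim-value = 13
Branch 5: length 13, Nim-value = 13
Branch 6: length 14, Nim-value = 14
Total Nim-value = XOR of all branch values:
0 XOR 13 = 13
13 XOR 5 = 8
8 XOR 12 = 4
4 XOR 13 = 9
9 XOR 13 = 4
4 XOR 14 = 10
Nim-value of the tree = 10

10


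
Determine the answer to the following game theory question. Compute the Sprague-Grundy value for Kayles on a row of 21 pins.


Kayles: a move removes 1 or 2 adjacent pins from a contiguous row.
Removing pins from a row of k leaves two independent rows (a, b) with a + b = k - 1 (one pin) or a + b = k - 2 (two pins); an end removal gives a = 0.
By Sprague-Grundy, G(k) = mex{ G(a) XOR G(b) } over all these splits. G(0) = 0.
G(1): splits (0,0):0^0=0 -> mex({0}) = 1
G(2): splits (0,1):0^1=1 (0,0):0^0=0 -> mex({0, 1}) = 2
G(3): splits (0,2):0^2=2 (1,1):1^1=0 (0,1):0^1=1 -> mex({0, 1, 2}) = 3
G(4): splits (0,3):0^3=3 (1,2):1^2=3 (0,2):0^2=2 (1,1):1^1=0 -> mex({0, 2, 3}) = 1
G(5): splits (0,4):0^1=1 (1,3):1^3=2 (2,2):2^2=0 (0,3):0^3=3 (1,2):1^2=3 -> mex({0, 1, 2, 3}) = 4
G(6) = mex({0, 1, 2, 4}) = 3
G(7) = mex({0, 1, 3, 4, 5}) = 2
G(8) = mex({0, 2, 3, 5, 6}) = 1
G(9) = mex({0, 1, 2, 3, 6, 7}) = 4
G(10) = mex({0, 1, 3, 4, 5, 7}) = 2
G(11) = mex({0, 1, 2, 3, 4, 5}) = 6
G(12) = mex({0, 1, 2, 3, 5, 6, 7}) = 4
G(13) = mex({0, 2, 3, 4, 6, 7}) = 1
G(14) = mex({0, 1, 4, 5, 6, 7}) = 2
G(15) = mex({0, 1, 2, 3, 4, 5, 6}) = 7
G(16) = mex({0, 2, 3, 5, 6, 7}) = 1
G(17) = mex({0, 1, 2, 3, 5, 6, 7}) = 4
G(18) = mex({0, 1, 2, 4, 5, 6}) = 3
G(19) = mex({0, 1, 3, 4, 5, 7}) = 2
G(20) = mex({0, 2, 3, 4, 5, 6, 7}) = 1
G(21) = mex({0, 1, 2, 3, 5, 6, 7}) = 4
Therefore G(21) = 4.

4


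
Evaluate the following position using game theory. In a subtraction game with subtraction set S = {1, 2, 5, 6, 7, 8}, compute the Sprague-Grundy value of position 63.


The subtraction set is S = {1, 2, 5, 6, 7, 8}.
G(k) = mex{ G(k - s) : s in S, s <= k }. We compute iteratively: G(0) = 0.
G(1) = mex({0}) = 1
G(2) = mex({0, 1}) = 2
G(3) = mex({1, 2}) = 0
G(4) = mex({0, 2}) = 1
G(5) = mex({0, 1}) = 2
G(6) = mex({0, 1, 2}) = 3
G(7) = mex({0, 1, 2, 3}) = 4
G(8) = mex({0, 1, 2, 3, 4}) = 5
G(9) = mex({0, 1, 2, 4, 5}) = 3
G(10) = mex({0, 1, 2, 3, 5}) = 4
G(11) = mex({0, 1, 2, 3, 4}) = 5
G(12) = mex({1, 2, 3, 4, 5}) = 0
G(13) = mex({0, 2, 3, 4, 5}) = 1
G(14) = mex({0, 1, 3, 4, 5}) = 2
G(15) = mex({1, 2, 3, 4, 5}) = 0
G(16) = mex({0, 2, 3, 4, 5}) = 1
G(17) = mex({0, 1, 3, 4, 5}) = 2
G(18) = mex({0, 1, 2, 4, 5}) = 3
G(19) = mex({0, 1, 2, 3, 5}) = 4
Observe that G(12)..G(19) = 0, 1, 2, 0, 1, 2, 3, 4 repeats G(0)..G(7) = 0, 1, 2, 0, 1, 2, 3, 4.
For k >= max(S) = 8, G(k) is determined by the previous 8 values G(k-8)..G(k-1); a window of 8 consecutive values has recurred shifted by 12, so by induction G(k + 12) = G(k) for all k >= 0: the sequence is periodic from the start with period 12.
One period: G(0..11) = 0, 1, 2, 0, 1, 2, 3, 4, 5, 3, 4, 5.
63 mod 12 = 3, so G(63) = G(3) = 0.

0


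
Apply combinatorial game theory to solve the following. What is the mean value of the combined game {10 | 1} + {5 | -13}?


G1 = {10 | 1}, G2 = {5 | -13}
Each is a switch {a | b} with numbers a > b; its mean value is (a + b)/2, and mean value is additive over game sums: m(G1 + G2) = m(G1) + m(G2).
Mean of G1 = (10 + (1))/2 = 11/2 = 11/2
Mean of G2 = (5 + (-13))/2 = -8/2 = -4
Mean of G1 + G2 = 11/2 + -4 = 3/2

3/2


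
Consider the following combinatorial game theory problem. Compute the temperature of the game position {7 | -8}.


The game is {7 | -8}, a switch {a | b} with numbers a > b.
Cooling {a | b} by t gives {a - t | b + t}, which stops being hot when a - t = b + t, i.e. at t = (a - b)/2. So the temperature of a switch is (a - b)/2.
Temperature = (Left option - Right option) / 2
= (7 - (-8)) / 2
= 15 / 2
= 15/2

15/2


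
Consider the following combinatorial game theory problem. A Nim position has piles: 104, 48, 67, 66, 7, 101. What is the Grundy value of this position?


We need the XOR (exclusive or) of all pile sizes.
After XOR-ing pile 1 (size 104): 0 XOR 104 = 104
After XOR-ing pile 2 (size 48): 104 XOR 48 = 88
After XOR-ing pile 3 (size 67): 88 XOR 67 = 27
After XOR-ing pile 4 (size 66): 27 XOR 66 = 89
After XOR-ing pile 5 (size 7): 89 XOR 7 = 94
After XOR-ing pile 6 (size 101): 94 XOR 101 = 59
The Nim-value of this position is 59.

59
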